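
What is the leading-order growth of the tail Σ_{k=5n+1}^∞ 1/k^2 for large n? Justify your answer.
Σ_{k>5n} 1/k^2 ~ 1/(1 · (5n))

Compare to the integral: ∫_{5n}^∞ x^(−2) dx = [−x^(−1)/1]_{5n}^∞ = 1/((2−1)·(5n)). Euler-Maclaurin then gives
  Σ_{k>5n} 1/k^2 = ∫_{5n}^∞ dx/x^2 − 1/(2·(5n)^2) + O(1/(5n)^3).
(Equivalently this is ζ(2) − Σ_{k≤5n} 1/k^2.)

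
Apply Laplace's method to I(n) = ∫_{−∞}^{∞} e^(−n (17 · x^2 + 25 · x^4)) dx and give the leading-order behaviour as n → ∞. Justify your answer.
I(n) ~ sqrt(π/(17n))

φ(x) = 17 · x^2 + 25 · x^4 has its unique global minimum at x* = 0 (since φ'(x) = 34x + 100x^3 = 0 only at x = 0 for real x with both coefficients positive, and φ → ∞ as |x| → ∞). At x* = 0, φ(0) = 0 and φ''(0) = 34. Laplace's method then gives
  I(n) ~ sqrt(2π / (n · φ''(0))) · e^(−n φ(0)) = sqrt(2π / (34n)) = sqrt(π/(17n)).
The 25 · x^4 term contributes only at subleading order (an O(1/n) relative correction).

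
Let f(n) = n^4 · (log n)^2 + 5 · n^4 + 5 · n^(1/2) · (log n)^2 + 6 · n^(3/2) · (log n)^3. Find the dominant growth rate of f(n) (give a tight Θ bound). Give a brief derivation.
f(n) ∈ Θ(n^4 · (log n)^2)

Compare the terms by growth order. For large n, n^a · (log n)^b dominates n^a' · (log n)^b' iff a > a', or (a = a' and b > b'). Ranking the 4 terms shows the dominant one is n^4 · (log n)^2. Hence f(n) ∈ Θ(n^4 · (log n)^2).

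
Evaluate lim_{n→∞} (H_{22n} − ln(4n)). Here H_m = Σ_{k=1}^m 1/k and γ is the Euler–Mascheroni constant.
lim = ln(11/2) + γ

By Euler-Maclaurin, H_m = ln m + γ + O(1/m). So
  H_{22n} − ln(4n) = ln(22n) + γ − ln(4n) + O(1/n)
                       = ln(22/4) + γ + O(1/n).
Hence the limit is ln(22/4) + γ (= ln(11/2)).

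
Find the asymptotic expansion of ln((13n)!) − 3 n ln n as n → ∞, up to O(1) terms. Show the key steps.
ln((13n)!) − 3 n ln n = 10 n ln n + 13(ln 13 − 1) n + (1/2) ln(2π·13n) + O(1/n)

Stirling: ln((13n)!) = 13n ln(13n) − 13n + (1/2) ln(2π·13n) + O(1/n).
Expand 13n ln(13n) = 13n (ln n + ln 13) = 13n ln n + 13n ln 13.
Subtract 3n ln n: leading term is (13 − 3) n ln n = 10 n ln n. The next term is 13n ln 13 − 13n = 13(ln 13 − 1) n. Then the (1/2) ln(2π·13n) correction.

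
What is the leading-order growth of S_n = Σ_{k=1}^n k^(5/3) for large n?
S_n ~ (3/8) · n^(8/3)

Integral comparison: Σ_{k=1}^n k^(5/3) = ∫_0^n x^(5/3) dx + O(n^(5/3)). The integral is n^(1 + 5/3) / (1 + 5/3) = n^((5+3)/3) / ((5+3)/3) = (3/8) · n^(8/3).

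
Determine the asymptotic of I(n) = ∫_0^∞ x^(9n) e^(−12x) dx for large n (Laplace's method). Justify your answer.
I(n) ~ (sqrt(2π·9n) / 12) · (9n/(12e))^(9n)

Write the integrand as exp(9n ln x − 12x) and set f(x) = 9n ln x − 12x. Then f'(x) = 9n/x − 12 = 0 at x* = 9n/12, and f''(x*) = −9n/x*^2 = −12^2/(9n). Laplace's method (interior maximum) gives
  I(n) ~ e^(f(x*)) · sqrt(2π / |f''(x*)|)
        = exp(9n ln(9n/12) − 9n) · sqrt(2π · 9n / 12^2)
        = (9n/12)^(9n) e^(−9n) · sqrt(2π·9n) / 12
        = (sqrt(2π·9n) / 12) · (9n/(12e))^(9n).
This matches Γ(9n+1)/12^(9n+1) with Stirling applied to Γ.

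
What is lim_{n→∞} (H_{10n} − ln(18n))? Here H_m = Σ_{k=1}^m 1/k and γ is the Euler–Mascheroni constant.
lim = ln(5/9) + γ

By Euler-Maclaurin, H_m = ln m + γ + O(1/m). So
  H_{10n} − ln(18n) = ln(10n) + γ − ln(18n) + O(1/n)
                       = ln(10/18) + γ + O(1/n).
Hence the limit is ln(10/18) + γ (= ln(5/9)).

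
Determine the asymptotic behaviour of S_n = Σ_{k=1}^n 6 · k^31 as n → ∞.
S_n ~ 3 · n^32 / 16

By integral comparison (Euler-Maclaurin), Σ_{k=1}^n 6 · k^31 = 6 · ∫_0^n x^31 dx + O(n^31) = 6 · n^32/32 = 3 · n^32 / 16 + O(n^31). (Equivalently, Faulhaber's formula gives the same leading term.)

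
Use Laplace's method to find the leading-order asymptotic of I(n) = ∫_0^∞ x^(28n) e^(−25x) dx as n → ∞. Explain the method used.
I(n) ~ (sqrt(2π·28n) / 25) · (28n/(25e))^(28n)

Write the integrand as exp(28n ln x − 25x) and set f(x) = 28n ln x − 25x. Then f'(x) = 28n/x − 25 = 0 at x* = 28n/25, and f''(x*) = −28n/x*^2 = −25^2/(28n). Laplace's method (interior maximum) gives
  I(n) ~ e^(f(x*)) · sqrt(2π / |f''(x*)|)
        = exp(28n ln(28n/25) − 28n) · sqrt(2π · 28n / 25^2)
        = (28n/25)^(28n) e^(−28n) · sqrt(2π·28n) / 25
        = (sqrt(2π·28n) / 25) · (28n/(25e))^(28n).
This matches Γ(28n+1)/25^(28n+1) with Stirling applied to Γ.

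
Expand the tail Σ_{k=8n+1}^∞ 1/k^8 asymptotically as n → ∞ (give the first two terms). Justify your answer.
Σ_{k>8n} 1/k^8 = 1/(7 · (8n)^7) − 1/(2 · (8n)^8) + O(1/(8n)^9)

Compare to the integral: ∫_{8n}^∞ x^(−8) dx = [−x^(−7)/7]_{8n}^∞ = 1/((8−1)·(8n)^7). The Euler-Maclaurin correction adds −f(8n)/2 = −1/(2·(8n)^8). Euler-Maclaurin then gives
  Σ_{k>8n} 1/k^8 = ∫_{8n}^∞ dx/x^8 − 1/(2·(8n)^8) + O(1/(8n)^9).
(Equivalently this is ζ(8) − Σ_{k≤8n} 1/k^8.)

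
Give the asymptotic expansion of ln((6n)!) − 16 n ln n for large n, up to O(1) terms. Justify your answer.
ln((6n)!) − 16 n ln n = −10 n ln n + 6(ln 6 − 1) n + (1/2) ln(2π·6n) + O(1/n)

Stirling: ln((6n)!) = 6n ln(6n) − 6n + (1/2) ln(2π·6n) + O(1/n).
Expand 6n ln(6n) = 6n (ln n + ln 6) = 6n ln n + 6n ln 6.
Subtract 16n ln n: leading term is (6 − 16) n ln n = −10 n ln n. The next term is 6n ln 6 − 6n = 6(ln 6 − 1) n. Then the (1/2) ln(2π·6n) correction.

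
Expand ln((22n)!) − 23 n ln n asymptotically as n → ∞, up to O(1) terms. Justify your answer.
ln((22n)!) − 23 n ln n = −n ln n + 22(ln 22 − 1) n + (1/2) ln(2π·22n) + O(1/n)

Stirling: ln((22n)!) = 22n ln(22n) − 22n + (1/2) ln(2π·22n) + O(1/n).
Expand 22n ln(22n) = 22n (ln n + ln 22) = 22n ln n + 22n ln 22.
Subtract 23n ln n: leading term is (22 − 23) n ln n = −n ln n. The next term is 22n ln 22 − 22n = 22(ln 22 − 1) n. Then the (1/2) ln(2π·22n) correction.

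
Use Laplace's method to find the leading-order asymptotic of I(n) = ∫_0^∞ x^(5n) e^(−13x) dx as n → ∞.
I(n) ~ (sqrt(2π·5n) / 13) · (5n/(13e))^(5n)

Write the integrand as exp(5n ln x − 13x) and set f(x) = 5n ln x − 13x. Then f'(x) = 5n/x − 13 = 0 at x* = 5n/13, and f''(x*) = −5n/x*^2 = −13^2/(5n). Laplace's method (interior maximum) gives
  I(n) ~ e^(f(x*)) · sqrt(2π / |f''(x*)|)
        = exp(5n ln(5n/13) − 5n) · sqrt(2π · 5n / 13^2)
        = (5n/13)^(5n) e^(−5n) · sqrt(2π·5n) / 13
        = (sqrt(2π·5n) / 13) · (5n/(13e))^(5n).
This matches Γ(5n+1)/13^(5n+1) with Stirling applied to Γ.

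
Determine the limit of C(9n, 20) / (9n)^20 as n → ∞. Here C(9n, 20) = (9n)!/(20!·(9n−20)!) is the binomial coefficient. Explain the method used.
lim = 1/20! = 1/2432902008176640000

With N = 9n → ∞: C(N, 20) / N^20 = [N(N−1)…(N−19)] / (20! · N^20) = (1/20!) · 1 · (1 − 1/(9n)) · … · (1 − 19/(9n)). Each factor → 1 as N → ∞, so the limit is 1/20! = 1/2432902008176640000.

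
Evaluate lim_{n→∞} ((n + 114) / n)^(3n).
lim = e^342

Rewrite as (1 + 114/n)^(3n). By the standard limit (1 + x/n)^n → e^x, we have (1 + 114/n)^n → e^114, and raising to the 3rd power gives e^342.
More precisely, ln[(1 + 114/n)^(3n)] = 3n · ln(1 + 114/n) = 3n · (114/n + O(1/n^2)) = 342 + O(1/n) → 342.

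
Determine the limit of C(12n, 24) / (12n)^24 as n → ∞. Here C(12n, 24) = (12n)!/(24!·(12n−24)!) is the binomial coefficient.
lim = 1/24! = 1/620448401733239439360000

With N = 12n → ∞: C(N, 24) / N^24 = [N(N−1)…(N−23)] / (24! · N^24) = (1/24!) · 1 · (1 − 1/(12n)) · … · (1 − 23/(12n)). Each factor → 1 as N → ∞, so the limit is 1/24! = 1/620448401733239439360000.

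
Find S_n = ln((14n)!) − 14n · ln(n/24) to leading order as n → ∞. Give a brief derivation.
S_n ~ 14n · (ln 336 − 1) + O(ln n)

Stirling: ln((14n)!) = 14n ln(14n) − 14n + O(ln n).
  S_n = 14n ln(14n) − 14n − 14n ln(n/24) + O(ln n)
      = 14n ln(14n) − 14n ln n + 14n ln 24 − 14n + O(ln n)
      = 14n ln 14 + 14n ln 24 − 14n + O(ln n)
      = 14n (ln 336 − 1) + O(ln n).
Numerically ln(336) − 1 ≈ 4.8171.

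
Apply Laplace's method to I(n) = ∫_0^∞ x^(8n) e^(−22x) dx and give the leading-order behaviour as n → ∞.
I(n) ~ (sqrt(2π·8n) / 22) · (8n/(22e))^(8n)

Write the integrand as exp(8n ln x − 22x) and set f(x) = 8n ln x − 22x. Then f'(x) = 8n/x − 22 = 0 at x* = 8n/22, and f''(x*) = −8n/x*^2 = −22^2/(8n). Laplace's method (interior maximum) gives
  I(n) ~ e^(f(x*)) · sqrt(2π / |f''(x*)|)
        = exp(8n ln(8n/22) − 8n) · sqrt(2π · 8n / 22^2)
        = (8n/22)^(8n) e^(−8n) · sqrt(2π·8n) / 22
        = (sqrt(2π·8n) / 22) · (8n/(22e))^(8n).
This matches Γ(8n+1)/22^(8n+1) with Stirling applied to Γ.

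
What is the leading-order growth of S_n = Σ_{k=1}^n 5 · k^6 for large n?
S_n ~ 5 · n^7 / 7

By integral comparison (Euler-Maclaurin), Σ_{k=1}^n 5 · k^6 = 5 · ∫_0^n x^6 dx + O(n^6) = 5 · n^7/7 + O(n^6). (Equivalently, Faulhaber's formula gives the same leading term.)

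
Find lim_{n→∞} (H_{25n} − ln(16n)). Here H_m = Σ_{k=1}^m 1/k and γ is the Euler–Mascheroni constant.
lim = ln(25/16) + γ

By Euler-Maclaurin, H_m = ln m + γ + O(1/m). So
  H_{25n} − ln(16n) = ln(25n) + γ − ln(16n) + O(1/n)
                       = ln(25/16) + γ + O(1/n).
Hence the limit is ln(25/16) + γ.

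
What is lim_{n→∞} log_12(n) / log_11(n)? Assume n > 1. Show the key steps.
lim = ln(11) / ln(12) = log_12(11)

Change of base: log_12(n) = ln n / ln 12 and log_11(n) = ln n / ln 11. The ratio is (ln n / ln 12) · (ln 11 / ln n) = ln 11 / ln 12, a constant independent of n. So the limit is ln 11 / ln 12 = log_12(11).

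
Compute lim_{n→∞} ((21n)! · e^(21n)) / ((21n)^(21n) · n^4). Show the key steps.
lim = 0

Stirling: (21n)! ~ sqrt(2π·21n) · (21n/e)^(21n). Hence
  (21n)! · e^(21n) / (21n)^(21n) ~ sqrt(2π·21n).
Dividing by n^4: sqrt(2π·21n) / n^4 = sqrt(2π·21) · n^((1−8)/2), so the expression behaves like sqrt(2π·21) · n^((1−8)/2) → 0.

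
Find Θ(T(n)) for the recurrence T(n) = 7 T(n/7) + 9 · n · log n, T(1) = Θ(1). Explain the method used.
T(n) = Θ(n · (log n)^2)

Here log_7 7 = 1 and f(n) = 9 · n · log n = Θ(n^(log_7 7) · (log n)^1). This is the extended Case 2 of the master theorem (f matches the critical exponent up to log factors), giving T(n) = Θ(n^(log_7 7) · (log n)^(1+1)) = Θ(n · (log n)^2).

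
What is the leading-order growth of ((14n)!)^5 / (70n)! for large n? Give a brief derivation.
((14n)!)^5/(70n)! ~ ((2π·14n)^(4/2) / sqrt(5)) · 5^(−5·14n)  →  0

Write N = 14n. Stirling: N! ~ sqrt(2π N)(N/e)^N and (5N)! ~ sqrt(2π·5N)·(5N/e)^(5N).
  (N!)^5/(5N)! ~ (2π N)^(5/2) (N/e)^(5N) / [sqrt(2π·5N) (5N/e)^(5N)]
     = (2π N)^(5/2) / sqrt(2π·5N) · (N/(5N))^(5N)
     = (2π N)^((5−1)/2) / sqrt(5) · 5^(−5N).
Since 5^5 > 1, the factor 5^(−5N) decays exponentially, so the ratio → 0. Substituting N = 14n gives the stated form.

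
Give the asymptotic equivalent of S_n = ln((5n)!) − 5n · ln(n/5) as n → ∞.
S_n ~ 5n · (ln 25 − 1) + O(ln n)

Stirling: ln((5n)!) = 5n ln(5n) − 5n + O(ln n).
  S_n = 5n ln(5n) − 5n − 5n ln(n/5) + O(ln n)
      = 5n ln(5n) − 5n ln n + 5n ln 5 − 5n + O(ln n)
      = 5n ln 5 + 5n ln 5 − 5n + O(ln n)
      = 5n (ln 25 − 1) + O(ln n).
Numerically ln(25) − 1 ≈ 2.2189.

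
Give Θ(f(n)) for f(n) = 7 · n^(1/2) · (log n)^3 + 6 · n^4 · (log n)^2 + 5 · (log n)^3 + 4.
f(n) ∈ Θ(n^4 · (log n)^2)

Compare the terms by growth order. For large n, n^a · (log n)^b dominates n^a' · (log n)^b' iff a > a', or (a = a' and b > b'). Ranking the 4 terms shows the dominant one is 6 · n^4 · (log n)^2. Hence f(n) ∈ Θ(n^4 · (log n)^2).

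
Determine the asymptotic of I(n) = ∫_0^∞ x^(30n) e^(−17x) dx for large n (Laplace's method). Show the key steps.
I(n) ~ (sqrt(2π·30n) / 17) · (30n/(17e))^(30n)

Write the integrand as exp(30n ln x − 17x) and set f(x) = 30n ln x − 17x. Then f'(x) = 30n/x − 17 = 0 at x* = 30n/17, and f''(x*) = −30n/x*^2 = −17^2/(30n). Laplace's method (interior maximum) gives
  I(n) ~ e^(f(x*)) · sqrt(2π / |f''(x*)|)
        = exp(30n ln(30n/17) − 30n) · sqrt(2π · 30n / 17^2)
        = (30n/17)^(30n) e^(−30n) · sqrt(2π·30n) / 17
        = (sqrt(2π·30n) / 17) · (30n/(17e))^(30n).
This matches Γ(30n+1)/17^(30n+1) with Stirling applied to Γ.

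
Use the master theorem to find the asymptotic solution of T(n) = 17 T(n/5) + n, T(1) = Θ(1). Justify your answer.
T(n) = Θ(n^(log_5 17))

Master theorem: compare f(n) = n to n^(log_5 17) where log_5 17 ≈ 1.760. Since 1 < log_5 17, we have f(n) = O(n^(log_5 17 − ε)) for some ε > 0 — Case 1. Hence T(n) = Θ(n^(log_5 17)).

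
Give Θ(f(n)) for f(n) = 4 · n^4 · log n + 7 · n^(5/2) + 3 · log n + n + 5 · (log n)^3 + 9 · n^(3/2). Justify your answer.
f(n) ∈ Θ(n^4 · log n)

Compare the terms by growth order. For large n, n^a · (log n)^b dominates n^a' · (log n)^b' iff a > a', or (a = a' and b > b'). Ranking the 6 terms shows the dominant one is 4 · n^4 · log n. Hence f(n) ∈ Θ(n^4 · log n).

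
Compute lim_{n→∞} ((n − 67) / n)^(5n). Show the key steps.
lim = e^(−335)

Rewrite as (1 − 67/n)^(5n). By the standard limit (1 + x/n)^n → e^x, we have (1 − 67/n)^n → e^(−67), and raising to the 5th power gives e^(−335).
More precisely, ln[(1 − 67/n)^(5n)] = 5n · ln(1 − 67/n) = 5n · (-67/n + O(1/n^2)) = -335 + O(1/n) → -335.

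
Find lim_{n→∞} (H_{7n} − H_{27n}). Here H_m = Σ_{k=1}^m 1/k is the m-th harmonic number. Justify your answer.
lim = ln(7/27)

Euler-Maclaurin gives H_m = ln m + γ + 1/(2m) + O(1/m^2). The γ and O(1/m) terms cancel in the difference:
  H_{7n} − H_{27n} = ln(7n) − ln(27n) + O(1/n) = ln(7/27) + O(1/n).
Hence the limit is ln(7/27).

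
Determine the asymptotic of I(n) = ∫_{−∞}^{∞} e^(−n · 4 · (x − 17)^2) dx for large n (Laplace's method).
I(n) = sqrt(π/(4n))

Here φ(x) = 4 · (x − 17)^2 has its unique minimum at x* = 17 with φ(x*) = 0 and φ''(x*) = 8. Laplace's method gives
  I(n) ~ e^(−n φ(x*)) · sqrt(2π / (n · φ''(x*))) = sqrt(2π / (8n)) = sqrt(π/(4n)).
This is exact: substituting u = (x − 17)·sqrt(4n) gives I(n) = (1/sqrt(4n)) ∫_{−∞}^{∞} e^(−u^2) du = sqrt(π/(4n)).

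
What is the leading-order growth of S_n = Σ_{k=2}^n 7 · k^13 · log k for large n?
S_n ~ n^14 log n / 2 − n^14 / 28

By integral comparison, S_n = ∫_1^n 7 · x^13 · log x dx + O(n^13 · log n). For the integral, ∫ x^13 log x dx = n^14 log n / 14 − n^14/196 (integration by parts). Hence S_n ~ n^14 log n / 2 − n^14 / 28.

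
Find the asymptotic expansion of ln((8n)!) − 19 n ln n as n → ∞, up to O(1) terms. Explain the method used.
ln((8n)!) − 19 n ln n = −11 n ln n + 8(ln 8 − 1) n + (1/2) ln(2π·8n) + O(1/n)

Stirling: ln((8n)!) = 8n ln(8n) − 8n + (1/2) ln(2π·8n) + O(1/n).
Expand 8n ln(8n) = 8n (ln n + ln 8) = 8n ln n + 8n ln 8.
Subtract 19n ln n: leading term is (8 − 19) n ln n = −11 n ln n. The next term is 8n ln 8 − 8n = 8(ln 8 − 1) n. Then the (1/2) ln(2π·8n) correction.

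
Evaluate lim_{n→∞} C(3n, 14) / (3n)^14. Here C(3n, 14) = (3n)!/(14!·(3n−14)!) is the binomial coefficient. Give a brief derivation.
lim = 1/14! = 1/87178291200

With N = 3n → ∞: C(N, 14) / N^14 = [N(N−1)…(N−13)] / (14! · N^14) = (1/14!) · 1 · (1 − 1/(3n)) · … · (1 − 13/(3n)). Each factor → 1 as N → ∞, so the limit is 1/14! = 1/87178291200.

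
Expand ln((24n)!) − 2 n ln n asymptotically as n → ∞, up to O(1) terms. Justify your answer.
ln((24n)!) − 2 n ln n = 22 n ln n + 24(ln 24 − 1) n + (1/2) ln(2π·24n) + O(1/n)

Stirling: ln((24n)!) = 24n ln(24n) − 24n + (1/2) ln(2π·24n) + O(1/n).
Expand 24n ln(24n) = 24n (ln n + ln 24) = 24n ln n + 24n ln 24.
Subtract 2n ln n: leading term is (24 − 2) n ln n = 22 n ln n. The next term is 24n ln 24 − 24n = 24(ln 24 − 1) n. Then the (1/2) ln(2π·24n) correction.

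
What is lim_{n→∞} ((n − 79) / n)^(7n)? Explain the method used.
lim = e^(−553)

Rewrite as (1 − 79/n)^(7n). By the standard limit (1 + x/n)^n → e^x, we have (1 − 79/n)^n → e^(−79), and raising to the 7th power gives e^(−553).
More precisely, ln[(1 − 79/n)^(7n)] = 7n · ln(1 − 79/n) = 7n · (-79/n + O(1/n^2)) = -553 + O(1/n) → -553.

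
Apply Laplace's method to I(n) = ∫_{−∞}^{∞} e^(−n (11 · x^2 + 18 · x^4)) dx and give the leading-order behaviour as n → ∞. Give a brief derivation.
I(n) ~ sqrt(π/(11n))

φ(x) = 11 · x^2 + 18 · x^4 has its unique global minimum at x* = 0 (since φ'(x) = 22x + 72x^3 = 0 only at x = 0 for real x with both coefficients positive, and φ → ∞ as |x| → ∞). At x* = 0, φ(0) = 0 and φ''(0) = 22. Laplace's method then gives
  I(n) ~ sqrt(2π / (n · φ''(0))) · e^(−n φ(0)) = sqrt(2π / (22n)) = sqrt(π/(11n)).
The 18 · x^4 term contributes only at subleading order (an O(1/n) relative correction).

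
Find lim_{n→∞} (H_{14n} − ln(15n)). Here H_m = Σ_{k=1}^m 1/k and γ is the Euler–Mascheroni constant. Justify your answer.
lim = ln(14/15) + γ

By Euler-Maclaurin, H_m = ln m + γ + O(1/m). So
  H_{14n} − ln(15n) = ln(14n) + γ − ln(15n) + O(1/n)
                       = ln(14/15) + γ + O(1/n).
Hence the limit is ln(14/15) + γ.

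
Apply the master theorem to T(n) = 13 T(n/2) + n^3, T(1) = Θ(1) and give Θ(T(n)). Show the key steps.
T(n) = Θ(n^(log_2 13))

Master theorem: compare f(n) = n^3 to n^(log_2 13) where log_2 13 ≈ 3.700. Since 3 < log_2 13, we have f(n) = O(n^(log_2 13 − ε)) for some ε > 0 — Case 1. Hence T(n) = Θ(n^(log_2 13)).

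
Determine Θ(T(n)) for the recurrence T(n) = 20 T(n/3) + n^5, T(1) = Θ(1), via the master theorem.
T(n) = Θ(n^5)

log_3 20 ≈ 2.727. f(n) = n^5 dominates n^(log_3 20) since 5 > 2.727, and the regularity condition a·f(n/b) = 20·(n/3)^5 = (20/243)·n^5 ≤ c·f(n) holds with c = 20/243 ≈ 0.0823 < 1. So this is Case 3: T(n) = Θ(f(n)) = Θ(n^5).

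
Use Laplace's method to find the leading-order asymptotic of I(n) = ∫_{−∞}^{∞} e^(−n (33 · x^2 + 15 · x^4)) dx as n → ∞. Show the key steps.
I(n) ~ sqrt(π/(33n))

φ(x) = 33 · x^2 + 15 · x^4 has its unique global minimum at x* = 0 (since φ'(x) = 66x + 60x^3 = 0 only at x = 0 for real x with both coefficients positive, and φ → ∞ as |x| → ∞). At x* = 0, φ(0) = 0 and φ''(0) = 66. Laplace's method then gives
  I(n) ~ sqrt(2π / (n · φ''(0))) · e^(−n φ(0)) = sqrt(2π / (66n)) = sqrt(π/(33n)).
The 15 · x^4 term contributes only at subleading order (an O(1/n) relative correction).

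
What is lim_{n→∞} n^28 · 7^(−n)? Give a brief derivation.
lim = 0

Exponentials with base > 1 dominate every fixed polynomial: for any fixed c, n^c / 7^n → 0 as n → ∞ (e.g. by the ratio test, or by writing 7^n = e^(n ln 7) and noting e^(n ln 7) / n^c → ∞). Hence n^28 · 7^(−n) = n^28 / 7^n → 0.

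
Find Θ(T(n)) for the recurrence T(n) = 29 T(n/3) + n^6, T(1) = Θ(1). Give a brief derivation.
T(n) = Θ(n^6)

log_3 29 ≈ 3.065. f(n) = n^6 dominates n^(log_3 29) since 6 > 3.065, and the regularity condition a·f(n/b) = 29·(n/3)^6 = (29/729)·n^6 ≤ c·f(n) holds with c = 29/729 ≈ 0.0398 < 1. So this is Case 3: T(n) = Θ(f(n)) = Θ(n^6).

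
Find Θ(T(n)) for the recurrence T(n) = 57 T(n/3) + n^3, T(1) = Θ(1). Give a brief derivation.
T(n) = Θ(n^(log_3 57))

Master theorem: compare f(n) = n^3 to n^(log_3 57) where log_3 57 ≈ 3.680. Since 3 < log_3 57, we have f(n) = O(n^(log_3 57 − ε)) for some ε > 0 — Case 1. Hence T(n) = Θ(n^(log_3 57)).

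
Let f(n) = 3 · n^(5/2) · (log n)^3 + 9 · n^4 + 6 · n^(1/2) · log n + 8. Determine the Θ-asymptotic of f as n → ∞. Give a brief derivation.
f(n) ∈ Θ(n^4)

Compare the terms by growth order. For large n, n^a · (log n)^b dominates n^a' · (log n)^b' iff a > a', or (a = a' and b > b'). Ranking the 4 terms shows the dominant one is 9 · n^4. Hence f(n) ∈ Θ(n^4).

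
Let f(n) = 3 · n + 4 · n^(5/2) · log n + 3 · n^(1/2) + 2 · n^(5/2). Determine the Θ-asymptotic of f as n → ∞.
f(n) ∈ Θ(n^(5/2) · log n)

Compare the terms by growth order. For large n, n^a · (log n)^b dominates n^a' · (log n)^b' iff a > a', or (a = a' and b > b'). Ranking the 4 terms shows the dominant one is 4 · n^(5/2) · log n. Hence f(n) ∈ Θ(n^(5/2) · log n).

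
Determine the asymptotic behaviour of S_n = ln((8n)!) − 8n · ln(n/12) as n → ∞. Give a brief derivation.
S_n ~ 8n · (ln 96 − 1) + O(ln n)

Stirling: ln((8n)!) = 8n ln(8n) − 8n + O(ln n).
  S_n = 8n ln(8n) − 8n − 8n ln(n/12) + O(ln n)
      = 8n ln(8n) − 8n ln n + 8n ln 12 − 8n + O(ln n)
      = 8n ln 8 + 8n ln 12 − 8n + O(ln n)
      = 8n (ln 96 − 1) + O(ln n).
Numerically ln(96) − 1 ≈ 3.5643.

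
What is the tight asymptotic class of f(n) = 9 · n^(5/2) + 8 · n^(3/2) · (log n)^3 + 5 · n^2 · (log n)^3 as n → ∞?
f(n) ∈ Θ(n^(5/2))

Compare the terms by growth order. For large n, n^a · (log n)^b dominates n^a' · (log n)^b' iff a > a', or (a = a' and b > b'). Ranking the 3 terms shows the dominant one is 9 · n^(5/2). Hence f(n) ∈ Θ(n^(5/2)).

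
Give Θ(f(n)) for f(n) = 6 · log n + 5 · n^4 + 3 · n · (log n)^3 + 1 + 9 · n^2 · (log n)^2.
f(n) ∈ Θ(n^4)

Compare the terms by growth order. For large n, n^a · (log n)^b dominates n^a' · (log n)^b' iff a > a', or (a = a' and b > b'). Ranking the 5 terms shows the dominant one is 5 · n^4. Hence f(n) ∈ Θ(n^4).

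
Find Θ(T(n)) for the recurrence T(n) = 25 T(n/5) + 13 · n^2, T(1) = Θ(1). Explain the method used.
T(n) = Θ(n^2 log n)

log_5 25 = 2, and f(n) = 13 · n^2 = Θ(n^(log_5 25)). This is Case 2 of the master theorem: T(n) = Θ(f(n) · log n) = Θ(n^2 log n).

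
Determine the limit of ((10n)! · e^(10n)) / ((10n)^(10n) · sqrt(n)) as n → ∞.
lim = sqrt(2π·10)

Stirling: (10n)! ~ sqrt(2π·10n) · (10n/e)^(10n). Hence
  (10n)! · e^(10n) / (10n)^(10n) ~ sqrt(2π·10n).
Dividing by sqrt(n): sqrt(2π·10n) / sqrt(n) = sqrt(2π·10) · n^((1−1)/2), so the limit is sqrt(2π·10).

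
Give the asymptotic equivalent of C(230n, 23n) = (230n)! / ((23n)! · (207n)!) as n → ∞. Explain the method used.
C(230n, 23n) ~ (10000000000/387420489)^(23n) · sqrt(5/(9π·23n))

Write N = 23n. Apply Stirling to each factorial:
  (10N)! ~ sqrt(2π·10N) · (10N/e)^(10N),
  N! ~ sqrt(2π N) · (N/e)^N,
  (9N)! ~ sqrt(2π·9N) · (9N/e)^(9N).
The exponential factors combine to (10N)^(10N) / (N^N · (9N)^(9N)) = 10^(10N)/9^(9N) = (10^10/9^9)^N = (10000000000/387420489)^N.
The square-root prefactors combine to sqrt(2π·10N) / (sqrt(2π N)·sqrt(2π·9N)) = sqrt(10 / (2π·9·N)) = sqrt(5/(9π·23n)).
Substituting N = 23n: C(230n, 23n) ~ (10000000000/387420489)^(23n) · sqrt(5/(9π·23n)).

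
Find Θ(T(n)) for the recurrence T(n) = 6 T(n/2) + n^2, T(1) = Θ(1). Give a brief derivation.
T(n) = Θ(n^(log_2 6))

Master theorem: compare f(n) = n^2 to n^(log_2 6) where log_2 6 ≈ 2.585. Since 2 < log_2 6, we have f(n) = O(n^(log_2 6 − ε)) for some ε > 0 — Case 1. Hence T(n) = Θ(n^(log_2 6)).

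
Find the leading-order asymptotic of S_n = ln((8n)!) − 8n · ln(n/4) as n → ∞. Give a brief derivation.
S_n ~ 8n · (ln 32 − 1) + O(ln n)

Stirling: ln((8n)!) = 8n ln(8n) − 8n + O(ln n).
  S_n = 8n ln(8n) − 8n − 8n ln(n/4) + O(ln n)
      = 8n ln(8n) − 8n ln n + 8n ln 4 − 8n + O(ln n)
      = 8n ln 8 + 8n ln 4 − 8n + O(ln n)
      = 8n (ln 32 − 1) + O(ln n).
Numerically ln(32) − 1 ≈ 2.4657.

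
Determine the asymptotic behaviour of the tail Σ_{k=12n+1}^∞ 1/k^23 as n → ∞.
Σ_{k>12n} 1/k^23 ~ 1/(22 · (12n)^22)

Compare to the integral: ∫_{12n}^∞ x^(−23) dx = [−x^(−22)/22]_{12n}^∞ = 1/((23−1)·(12n)^22). Euler-Maclaurin then gives
  Σ_{k>12n} 1/k^23 = ∫_{12n}^∞ dx/x^23 − 1/(2·(12n)^23) + O(1/(12n)^24).
(Equivalently this is ζ(23) − Σ_{k≤12n} 1/k^23.)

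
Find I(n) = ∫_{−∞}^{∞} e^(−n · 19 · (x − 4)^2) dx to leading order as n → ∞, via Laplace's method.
I(n) = sqrt(π/(19n))

Here φ(x) = 19 · (x − 4)^2 has its unique minimum at x* = 4 with φ(x*) = 0 and φ''(x*) = 38. Laplace's method gives
  I(n) ~ e^(−n φ(x*)) · sqrt(2π / (n · φ''(x*))) = sqrt(2π / (38n)) = sqrt(π/(19n)).
This is exact: substituting u = (x − 4)·sqrt(19n) gives I(n) = (1/sqrt(19n)) ∫_{−∞}^{∞} e^(−u^2) du = sqrt(π/(19n)).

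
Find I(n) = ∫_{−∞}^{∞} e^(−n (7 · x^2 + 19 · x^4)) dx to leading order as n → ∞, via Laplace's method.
I(n) ~ sqrt(π/(7n))

φ(x) = 7 · x^2 + 19 · x^4 has its unique global minimum at x* = 0 (since φ'(x) = 14x + 76x^3 = 0 only at x = 0 for real x with both coefficients positive, and φ → ∞ as |x| → ∞). At x* = 0, φ(0) = 0 and φ''(0) = 14. Laplace's method then gives
  I(n) ~ sqrt(2π / (n · φ''(0))) · e^(−n φ(0)) = sqrt(2π / (14n)) = sqrt(π/(7n)).
The 19 · x^4 term contributes only at subleading order (an O(1/n) relative correction).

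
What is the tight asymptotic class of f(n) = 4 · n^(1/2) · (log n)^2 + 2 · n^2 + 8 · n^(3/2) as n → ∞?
f(n) ∈ Θ(n^2)

Compare the terms by growth order. For large n, n^a · (log n)^b dominates n^a' · (log n)^b' iff a > a', or (a = a' and b > b'). Ranking the 3 terms shows the dominant one is 2 · n^2. Hence f(n) ∈ Θ(n^2).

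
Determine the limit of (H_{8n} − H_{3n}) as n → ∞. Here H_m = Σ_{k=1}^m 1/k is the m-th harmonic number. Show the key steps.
lim = ln(8/3)

Euler-Maclaurin gives H_m = ln m + γ + 1/(2m) + O(1/m^2). The γ and O(1/m) terms cancel in the difference:
  H_{8n} − H_{3n} = ln(8n) − ln(3n) + O(1/n) = ln(8/3) + O(1/n).
Hence the limit is ln(8/3).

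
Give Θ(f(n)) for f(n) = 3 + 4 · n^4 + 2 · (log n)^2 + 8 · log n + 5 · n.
f(n) ∈ Θ(n^4)

Compare the terms by growth order. For large n, n^a · (log n)^b dominates n^a' · (log n)^b' iff a > a', or (a = a' and b > b'). Ranking the 5 terms shows the dominant one is 4 · n^4. Hence f(n) ∈ Θ(n^4).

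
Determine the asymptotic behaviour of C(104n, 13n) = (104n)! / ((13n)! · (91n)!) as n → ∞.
C(104n, 13n) ~ (16777216/823543)^(13n) · sqrt(4/(7π·13n))

Write N = 13n. Apply Stirling to each factorial:
  (8N)! ~ sqrt(2π·8N) · (8N/e)^(8N),
  N! ~ sqrt(2π N) · (N/e)^N,
  (7N)! ~ sqrt(2π·7N) · (7N/e)^(7N).
The exponential factors combine to (8N)^(8N) / (N^N · (7N)^(7N)) = 8^(8N)/7^(7N) = (8^8/7^7)^N = (16777216/823543)^N.
The square-root prefactors combine to sqrt(2π·8N) / (sqrt(2π N)·sqrt(2π·7N)) = sqrt(8 / (2π·7·N)) = sqrt(4/(7π·13n)).
Substituting N = 13n: C(104n, 13n) ~ (16777216/823543)^(13n) · sqrt(4/(7π·13n)).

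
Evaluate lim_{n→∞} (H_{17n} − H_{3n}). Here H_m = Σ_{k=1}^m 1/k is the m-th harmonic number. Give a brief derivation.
lim = ln(17/3)

Euler-Maclaurin gives H_m = ln m + γ + 1/(2m) + O(1/m^2). The γ and O(1/m) terms cancel in the difference:
  H_{17n} − H_{3n} = ln(17n) − ln(3n) + O(1/n) = ln(17/3) + O(1/n).
Hence the limit is ln(17/3).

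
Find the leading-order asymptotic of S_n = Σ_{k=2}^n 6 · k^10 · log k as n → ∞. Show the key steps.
S_n ~ 6 · n^11 log n / 11 − 6 · n^11 / 121

By integral comparison, S_n = ∫_1^n 6 · x^10 · log x dx + O(n^10 · log n). For the integral, ∫ x^10 log x dx = n^11 log n / 11 − n^11/121 (integration by parts). Hence S_n ~ 6 · n^11 log n / 11 − 6 · n^11 / 121.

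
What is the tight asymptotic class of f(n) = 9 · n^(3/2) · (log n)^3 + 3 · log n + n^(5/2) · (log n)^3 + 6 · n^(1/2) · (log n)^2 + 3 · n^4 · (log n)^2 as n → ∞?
f(n) ∈ Θ(n^4 · (log n)^2)

Compare the terms by growth order. For large n, n^a · (log n)^b dominates n^a' · (log n)^b' iff a > a', or (a = a' and b > b'). Ranking the 5 terms shows the dominant one is 3 · n^4 · (log n)^2. Hence f(n) ∈ Θ(n^4 · (log n)^2).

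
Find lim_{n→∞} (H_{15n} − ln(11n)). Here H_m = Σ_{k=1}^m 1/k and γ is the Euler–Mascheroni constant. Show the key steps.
lim = ln(15/11) + γ

By Euler-Maclaurin, H_m = ln m + γ + O(1/m). So
  H_{15n} − ln(11n) = ln(15n) + γ − ln(11n) + O(1/n)
                       = ln(15/11) + γ + O(1/n).
Hence the limit is ln(15/11) + γ.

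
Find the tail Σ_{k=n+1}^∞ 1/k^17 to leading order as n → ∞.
Σ_{k>n} 1/k^17 ~ 1/(16 · n^16)

Compare to the integral: ∫_{n}^∞ x^(−17) dx = [−x^(−16)/16]_{n}^∞ = 1/((17−1)·n^16). Euler-Maclaurin then gives
  Σ_{k>n} 1/k^17 = ∫_{n}^∞ dx/x^17 − 1/(2·n^17) + O(1/n^18).
(Equivalently this is ζ(17) − Σ_{k≤n} 1/k^17.)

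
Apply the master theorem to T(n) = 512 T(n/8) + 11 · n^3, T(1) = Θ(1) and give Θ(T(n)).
T(n) = Θ(n^3 log n)

log_8 512 = 3, and f(n) = 11 · n^3 = Θ(n^(log_8 512)). This is Case 2 of the master theorem: T(n) = Θ(f(n) · log n) = Θ(n^3 log n).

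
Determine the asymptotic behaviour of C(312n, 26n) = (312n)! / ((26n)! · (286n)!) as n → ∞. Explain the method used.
C(312n, 26n) ~ (8916100448256/285311670611)^(26n) · sqrt(6/(11π·26n))

Write N = 26n. Apply Stirling to each factorial:
  (12N)! ~ sqrt(2π·12N) · (12N/e)^(12N),
  N! ~ sqrt(2π N) · (N/e)^N,
  (11N)! ~ sqrt(2π·11N) · (11N/e)^(11N).
The exponential factors combine to (12N)^(12N) / (N^N · (11N)^(11N)) = 12^(12N)/11^(11N) = (12^12/11^11)^N = (8916100448256/285311670611)^N.
The square-root prefactors combine to sqrt(2π·12N) / (sqrt(2π N)·sqrt(2π·11N)) = sqrt(12 / (2π·11·N)) = sqrt(6/(11π·26n)).
Substituting N = 26n: C(312n, 26n) ~ (8916100448256/285311670611)^(26n) · sqrt(6/(11π·26n)).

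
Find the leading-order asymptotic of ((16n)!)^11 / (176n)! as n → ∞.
((16n)!)^11/(176n)! ~ ((2π·16n)^(10/2) / sqrt(11)) · 11^(−11·16n)  →  0

Write N = 16n. Stirling: N! ~ sqrt(2π N)(N/e)^N and (11N)! ~ sqrt(2π·11N)·(11N/e)^(11N).
  (N!)^11/(11N)! ~ (2π N)^(11/2) (N/e)^(11N) / [sqrt(2π·11N) (11N/e)^(11N)]
     = (2π N)^(11/2) / sqrt(2π·11N) · (N/(11N))^(11N)
     = (2π N)^((11−1)/2) / sqrt(11) · 11^(−11N).
Since 11^11 > 1, the factor 11^(−11N) decays exponentially, so the ratio → 0. Substituting N = 16n gives the stated form.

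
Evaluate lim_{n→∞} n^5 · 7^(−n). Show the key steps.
lim = 0

Exponentials with base > 1 dominate every fixed polynomial: for any fixed c, n^c / 7^n → 0 as n → ∞ (e.g. by the ratio test, or by writing 7^n = e^(n ln 7) and noting e^(n ln 7) / n^c → ∞). Hence n^5 · 7^(−n) = n^5 / 7^n → 0.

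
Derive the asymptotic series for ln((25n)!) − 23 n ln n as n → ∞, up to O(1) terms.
ln((25n)!) − 23 n ln n = 2 n ln n + 25(ln 25 − 1) n + (1/2) ln(2π·25n) + O(1/n)

Stirling: ln((25n)!) = 25n ln(25n) − 25n + (1/2) ln(2π·25n) + O(1/n).
Expand 25n ln(25n) = 25n (ln n + ln 25) = 25n ln n + 25n ln 25.
Subtract 23n ln n: leading term is (25 − 23) n ln n = 2 n ln n. The next term is 25n ln 25 − 25n = 25(ln 25 − 1) n. Then the (1/2) ln(2π·25n) correction.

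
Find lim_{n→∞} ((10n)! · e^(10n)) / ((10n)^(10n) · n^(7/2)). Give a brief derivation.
lim = 0

Stirling: (10n)! ~ sqrt(2π·10n) · (10n/e)^(10n). Hence
  (10n)! · e^(10n) / (10n)^(10n) ~ sqrt(2π·10n).
Dividing by n^(7/2): sqrt(2π·10n) / n^(7/2) = sqrt(2π·10) · n^((1−7)/2), so the expression behaves like sqrt(2π·10) · n^((1−7)/2) → 0.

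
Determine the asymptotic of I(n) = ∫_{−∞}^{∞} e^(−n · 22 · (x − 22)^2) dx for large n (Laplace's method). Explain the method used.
I(n) = sqrt(π/(22n))

Here φ(x) = 22 · (x − 22)^2 has its unique minimum at x* = 22 with φ(x*) = 0 and φ''(x*) = 44. Laplace's method gives
  I(n) ~ e^(−n φ(x*)) · sqrt(2π / (n · φ''(x*))) = sqrt(2π / (44n)) = sqrt(π/(22n)).
This is exact: substituting u = (x − 22)·sqrt(22n) gives I(n) = (1/sqrt(22n)) ∫_{−∞}^{∞} e^(−u^2) du = sqrt(π/(22n)).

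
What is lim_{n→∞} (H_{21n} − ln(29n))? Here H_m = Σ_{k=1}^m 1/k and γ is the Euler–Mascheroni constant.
lim = ln(21/29) + γ

By Euler-Maclaurin, H_m = ln m + γ + O(1/m). So
  H_{21n} − ln(29n) = ln(21n) + γ − ln(29n) + O(1/n)
                       = ln(21/29) + γ + O(1/n).
Hence the limit is ln(21/29) + γ.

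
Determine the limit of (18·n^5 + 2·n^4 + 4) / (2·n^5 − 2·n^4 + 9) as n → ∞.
lim = 18/2 = 9

For large n the leading n^5 terms dominate both numerator and denominator. Dividing top and bottom by n^5, every other term tends to 0, leaving 18/2 = 9.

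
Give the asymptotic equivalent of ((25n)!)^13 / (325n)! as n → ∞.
((25n)!)^13/(325n)! ~ ((2π·25n)^(12/2) / sqrt(13)) · 13^(−13·25n)  →  0

Write N = 25n. Stirling: N! ~ sqrt(2π N)(N/e)^N and (13N)! ~ sqrt(2π·13N)·(13N/e)^(13N).
  (N!)^13/(13N)! ~ (2π N)^(13/2) (N/e)^(13N) / [sqrt(2π·13N) (13N/e)^(13N)]
     = (2π N)^(13/2) / sqrt(2π·13N) · (N/(13N))^(13N)
     = (2π N)^((13−1)/2) / sqrt(13) · 13^(−13N).
Since 13^13 > 1, the factor 13^(−13N) decays exponentially, so the ratio → 0. Substituting N = 25n gives the stated form.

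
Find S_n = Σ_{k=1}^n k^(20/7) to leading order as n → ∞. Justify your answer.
S_n ~ (7/27) · n^(27/7)

Integral comparison: Σ_{k=1}^n k^(20/7) = ∫_0^n x^(20/7) dx + O(n^(20/7)). The integral is n^(1 + 20/7) / (1 + 20/7) = n^((20+7)/7) / ((20+7)/7) = (7/27) · n^(27/7).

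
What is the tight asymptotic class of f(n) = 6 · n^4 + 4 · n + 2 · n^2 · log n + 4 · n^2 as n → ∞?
f(n) ∈ Θ(n^4)

Compare the terms by growth order. For large n, n^a · (log n)^b dominates n^a' · (log n)^b' iff a > a', or (a = a' and b > b'). Ranking the 4 terms shows the dominant one is 6 · n^4. Hence f(n) ∈ Θ(n^4).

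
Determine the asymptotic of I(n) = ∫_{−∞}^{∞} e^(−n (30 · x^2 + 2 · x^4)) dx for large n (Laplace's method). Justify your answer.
I(n) ~ sqrt(π/(30n))

φ(x) = 30 · x^2 + 2 · x^4 has its unique global minimum at x* = 0 (since φ'(x) = 60x + 8x^3 = 0 only at x = 0 for real x with both coefficients positive, and φ → ∞ as |x| → ∞). At x* = 0, φ(0) = 0 and φ''(0) = 60. Laplace's method then gives
  I(n) ~ sqrt(2π / (n · φ''(0))) · e^(−n φ(0)) = sqrt(2π / (60n)) = sqrt(π/(30n)).
The 2 · x^4 term contributes only at subleading order (an O(1/n) relative correction).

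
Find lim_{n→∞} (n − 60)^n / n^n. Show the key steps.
lim = e^(−60)

Rewrite as (1 − 60/n)^(n). By the standard limit (1 + x/n)^n → e^x, we have (1 − 60/n)^n → e^(−60), and raising to the 1st power gives e^(−60).
More precisely, ln[(1 − 60/n)^(n)] = n · ln(1 − 60/n) = n · (-60/n + O(1/n^2)) = -60 + O(1/n) → -60.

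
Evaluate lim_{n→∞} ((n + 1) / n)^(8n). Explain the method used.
lim = e^8

Rewrite as (1 + 1/n)^(8n). By the standard limit (1 + x/n)^n → e^x, we have (1 + 1/n)^n → e^1, and raising to the 8th power gives e^8.
More precisely, ln[(1 + 1/n)^(8n)] = 8n · ln(1 + 1/n) = 8n · (1/n + O(1/n^2)) = 8 + O(1/n) → 8.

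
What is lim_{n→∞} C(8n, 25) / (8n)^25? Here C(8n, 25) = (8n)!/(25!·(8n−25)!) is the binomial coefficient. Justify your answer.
lim = 1/25! = 1/15511210043330985984000000

With N = 8n → ∞: C(N, 25) / N^25 = [N(N−1)…(N−24)] / (25! · N^25) = (1/25!) · 1 · (1 − 1/(8n)) · … · (1 − 24/(8n)). Each factor → 1 as N → ∞, so the limit is 1/25! = 1/15511210043330985984000000.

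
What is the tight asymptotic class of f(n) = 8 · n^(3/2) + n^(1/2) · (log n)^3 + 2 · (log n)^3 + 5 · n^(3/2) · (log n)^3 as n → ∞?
f(n) ∈ Θ(n^(3/2) · (log n)^3)

Compare the terms by growth order. For large n, n^a · (log n)^b dominates n^a' · (log n)^b' iff a > a', or (a = a' and b > b'). Ranking the 4 terms shows the dominant one is 5 · n^(3/2) · (log n)^3. Hence f(n) ∈ Θ(n^(3/2) · (log n)^3).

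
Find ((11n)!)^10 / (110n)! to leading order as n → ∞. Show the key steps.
((11n)!)^10/(110n)! ~ ((2π·11n)^(9/2) / sqrt(10)) · 10^(−10·11n)  →  0

Write N = 11n. Stirling: N! ~ sqrt(2π N)(N/e)^N and (10N)! ~ sqrt(2π·10N)·(10N/e)^(10N).
  (N!)^10/(10N)! ~ (2π N)^(10/2) (N/e)^(10N) / [sqrt(2π·10N) (10N/e)^(10N)]
     = (2π N)^(10/2) / sqrt(2π·10N) · (N/(10N))^(10N)
     = (2π N)^((10−1)/2) / sqrt(10) · 10^(−10N).
Since 10^10 > 1, the factor 10^(−10N) decays exponentially, so the ratio → 0. Substituting N = 11n gives the stated form.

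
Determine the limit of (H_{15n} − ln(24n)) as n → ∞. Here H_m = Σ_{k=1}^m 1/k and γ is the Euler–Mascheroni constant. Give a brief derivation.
lim = ln(5/8) + γ

By Euler-Maclaurin, H_m = ln m + γ + O(1/m). So
  H_{15n} − ln(24n) = ln(15n) + γ − ln(24n) + O(1/n)
                       = ln(15/24) + γ + O(1/n).
Hence the limit is ln(15/24) + γ (= ln(5/8)).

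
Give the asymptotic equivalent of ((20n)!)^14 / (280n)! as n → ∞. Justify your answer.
((20n)!)^14/(280n)! ~ ((2π·20n)^(13/2) / sqrt(14)) · 14^(−14·20n)  →  0

Write N = 20n. Stirling: N! ~ sqrt(2π N)(N/e)^N and (14N)! ~ sqrt(2π·14N)·(14N/e)^(14N).
  (N!)^14/(14N)! ~ (2π N)^(14/2) (N/e)^(14N) / [sqrt(2π·14N) (14N/e)^(14N)]
     = (2π N)^(14/2) / sqrt(2π·14N) · (N/(14N))^(14N)
     = (2π N)^((14−1)/2) / sqrt(14) · 14^(−14N).
Since 14^14 > 1, the factor 14^(−14N) decays exponentially, so the ratio → 0. Substituting N = 20n gives the stated form.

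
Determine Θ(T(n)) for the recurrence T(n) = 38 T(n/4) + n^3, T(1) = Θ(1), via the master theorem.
T(n) = Θ(n^3)

log_4 38 ≈ 2.624. f(n) = n^3 dominates n^(log_4 38) since 3 > 2.624, and the regularity condition a·f(n/b) = 38·(n/4)^3 = (38/64)·n^3 ≤ c·f(n) holds with c = 38/64 ≈ 0.594 < 1. So this is Case 3: T(n) = Θ(f(n)) = Θ(n^3).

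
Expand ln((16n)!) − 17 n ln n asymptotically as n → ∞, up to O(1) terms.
ln((16n)!) − 17 n ln n = −n ln n + 16(ln 16 − 1) n + (1/2) ln(2π·16n) + O(1/n)

Stirling: ln((16n)!) = 16n ln(16n) − 16n + (1/2) ln(2π·16n) + O(1/n).
Expand 16n ln(16n) = 16n (ln n + ln 16) = 16n ln n + 16n ln 16.
Subtract 17n ln n: leading term is (16 − 17) n ln n = −n ln n. The next term is 16n ln 16 − 16n = 16(ln 16 − 1) n. Then the (1/2) ln(2π·16n) correction.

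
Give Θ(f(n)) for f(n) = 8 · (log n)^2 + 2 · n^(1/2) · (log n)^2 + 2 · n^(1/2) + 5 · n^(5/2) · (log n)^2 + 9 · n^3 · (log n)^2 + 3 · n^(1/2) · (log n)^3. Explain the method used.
f(n) ∈ Θ(n^3 · (log n)^2)

Compare the terms by growth order. For large n, n^a · (log n)^b dominates n^a' · (log n)^b' iff a > a', or (a = a' and b > b'). Ranking the 6 terms shows the dominant one is 9 · n^3 · (log n)^2. Hence f(n) ∈ Θ(n^3 · (log n)^2).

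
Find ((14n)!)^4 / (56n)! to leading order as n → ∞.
((14n)!)^4/(56n)! ~ ((2π·14n)^(3/2) / 2) · 4^(−4·14n)  →  0

Write N = 14n. Stirling: N! ~ sqrt(2π N)(N/e)^N and (4N)! ~ sqrt(2π·4N)·(4N/e)^(4N).
  (N!)^4/(4N)! ~ (2π N)^(4/2) (N/e)^(4N) / [sqrt(2π·4N) (4N/e)^(4N)]
     = (2π N)^(4/2) / sqrt(2π·4N) · (N/(4N))^(4N)
     = (2π N)^((4−1)/2) / 2 · 4^(−4N).
Since 4^4 > 1, the factor 4^(−4N) decays exponentially, so the ratio → 0. Substituting N = 14n gives the stated form.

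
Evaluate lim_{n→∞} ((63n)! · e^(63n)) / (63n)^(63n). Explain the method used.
lim = ∞

Stirling: (63n)! ~ sqrt(2π·63n) · (63n/e)^(63n). Hence
  (63n)! · e^(63n) / (63n)^(63n) ~ sqrt(2π·63n) = sqrt(2π·63) · sqrt(n) → ∞.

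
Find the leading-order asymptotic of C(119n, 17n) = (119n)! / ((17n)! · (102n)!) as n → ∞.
C(119n, 17n) ~ (823543/46656)^(17n) · sqrt(7/(12π·17n))

Write N = 17n. Apply Stirling to each factorial:
  (7N)! ~ sqrt(2π·7N) · (7N/e)^(7N),
  N! ~ sqrt(2π N) · (N/e)^N,
  (6N)! ~ sqrt(2π·6N) · (6N/e)^(6N).
The exponential factors combine to (7N)^(7N) / (N^N · (6N)^(6N)) = 7^(7N)/6^(6N) = (7^7/6^6)^N = (823543/46656)^N.
The square-root prefactors combine to sqrt(2π·7N) / (sqrt(2π N)·sqrt(2π·6N)) = sqrt(7 / (2π·6·N)) = sqrt(7/(12π·17n)).
Substituting N = 17n: C(119n, 17n) ~ (823543/46656)^(17n) · sqrt(7/(12π·17n)).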